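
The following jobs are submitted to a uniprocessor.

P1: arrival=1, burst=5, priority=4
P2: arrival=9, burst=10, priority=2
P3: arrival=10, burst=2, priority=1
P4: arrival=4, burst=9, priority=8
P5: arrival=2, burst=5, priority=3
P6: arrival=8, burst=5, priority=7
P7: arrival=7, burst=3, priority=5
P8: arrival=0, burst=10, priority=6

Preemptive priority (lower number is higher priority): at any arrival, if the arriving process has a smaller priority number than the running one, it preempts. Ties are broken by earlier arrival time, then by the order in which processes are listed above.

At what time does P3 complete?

12

Gantt: | P8 0-1 | P1 1-2 | P5 2-7 | P1 7-9 | P2 9-10 | P3 10-12 | P2 12-21 | P1 21-23 | P7 23-26 | P8 26-35 | P6 35-40 | P4 40-49 |
Completion: P1=23  P2=21  P3=12  P4=49  P5=7  P6=40  P7=26  P8=35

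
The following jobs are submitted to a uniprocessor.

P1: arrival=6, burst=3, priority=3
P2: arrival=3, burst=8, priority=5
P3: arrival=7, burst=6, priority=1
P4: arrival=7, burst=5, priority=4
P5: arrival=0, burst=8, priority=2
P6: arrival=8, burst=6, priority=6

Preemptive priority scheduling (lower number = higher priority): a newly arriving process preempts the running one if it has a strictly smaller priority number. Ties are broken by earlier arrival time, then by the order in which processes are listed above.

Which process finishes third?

P1

Schedule: | P5 0-7 | P3 7-13 | P5 13-14 | P1 14-17 | P4 17-22 | P2 22-30 | P6 30-36 |
Completion: P1=17  P2=30  P3=13  P4=22  P5=14  P6=36
Turnaround (C−A): P1=11  P2=27  P3=6  P4=15  P5=14  P6=28
Finish order: P3 → P5 → P1 → P4 → P2 → P6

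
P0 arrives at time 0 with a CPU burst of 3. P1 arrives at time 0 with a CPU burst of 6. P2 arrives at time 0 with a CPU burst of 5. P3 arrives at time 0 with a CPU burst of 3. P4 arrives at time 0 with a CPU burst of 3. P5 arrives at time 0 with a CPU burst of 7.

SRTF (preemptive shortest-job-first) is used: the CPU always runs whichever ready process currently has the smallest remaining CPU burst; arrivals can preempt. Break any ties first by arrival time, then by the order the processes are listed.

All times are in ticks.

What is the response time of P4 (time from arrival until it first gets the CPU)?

Gantt: | P0 0-3 | P3 3-6 | P4 6-9 | P2 9-14 | P1 14-20 | P5 20-27 |
Completion: P0=3  P1=20  P2=14  P3=6  P4=9  P5=27
Response(P4) = first start − arrival = 6 − 0 = 6

6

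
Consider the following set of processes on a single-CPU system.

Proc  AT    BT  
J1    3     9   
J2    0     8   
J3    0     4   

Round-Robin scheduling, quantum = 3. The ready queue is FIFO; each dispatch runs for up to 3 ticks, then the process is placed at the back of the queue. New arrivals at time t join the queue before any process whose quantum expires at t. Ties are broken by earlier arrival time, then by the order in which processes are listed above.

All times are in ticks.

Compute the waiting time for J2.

10

Gantt: | J2 0-3 | J3 3-6 | J1 6-9 | J2 9-12 | J3 12-13 | J1 13-16 | J2 16-18 | J1 18-21 |
Completion: J1=21  J2=18  J3=13
Turnaround (C−A): J1=18  J2=18  J3=13
Waiting(J2) = turnaround − burst = 18 − 8 = 10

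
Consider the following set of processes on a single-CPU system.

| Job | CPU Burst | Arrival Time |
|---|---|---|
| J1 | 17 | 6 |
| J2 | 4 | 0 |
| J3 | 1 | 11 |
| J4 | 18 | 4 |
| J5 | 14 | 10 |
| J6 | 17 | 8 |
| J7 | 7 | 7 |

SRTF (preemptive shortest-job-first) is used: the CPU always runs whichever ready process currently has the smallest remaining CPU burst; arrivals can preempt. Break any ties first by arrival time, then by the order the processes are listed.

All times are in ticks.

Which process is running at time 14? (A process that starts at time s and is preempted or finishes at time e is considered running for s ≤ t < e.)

Timeline: | J2 0-4 | J4 4-7 | J7 7-11 | J3 11-12 | J7 12-15 | J5 15-29 | J4 29-44 | J1 44-61 | J6 61-78 |
Completion: J1=61  J2=4  J3=12  J4=44  J5=29  J6=78  J7=15
Turnaround (C−A): J1=55  J2=4  J3=1  J4=40  J5=19  J6=70  J7=8

J7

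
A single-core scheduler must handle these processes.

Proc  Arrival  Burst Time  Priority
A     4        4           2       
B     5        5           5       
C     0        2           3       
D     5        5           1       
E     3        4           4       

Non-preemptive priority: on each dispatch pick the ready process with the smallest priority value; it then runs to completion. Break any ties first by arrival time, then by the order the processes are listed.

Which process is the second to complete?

Gantt: | C 0-2 | idle 2-3 | E 3-7 | D 7-12 | A 12-16 | B 16-21 |
Completion: A=16  B=21  C=2  D=12  E=7
Finish order: C → E → D → A → B

E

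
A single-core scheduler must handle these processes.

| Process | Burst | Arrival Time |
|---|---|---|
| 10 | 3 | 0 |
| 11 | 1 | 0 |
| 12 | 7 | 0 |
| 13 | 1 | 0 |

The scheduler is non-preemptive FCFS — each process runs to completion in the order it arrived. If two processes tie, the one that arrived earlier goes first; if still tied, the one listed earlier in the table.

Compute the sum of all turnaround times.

Timeline: | 10 0-3 | 11 3-4 | 12 4-11 | 13 11-12 |
Completion: 10=3  11=4  12=11  13=12
Turnaround (C−A): 10=3  11=4  12=11  13=12
Turnaround = completion − arrival: 10=3, 11=4, 12=11, 13=12
Total turnaround = 3 + 4 + 11 + 12 = 30

30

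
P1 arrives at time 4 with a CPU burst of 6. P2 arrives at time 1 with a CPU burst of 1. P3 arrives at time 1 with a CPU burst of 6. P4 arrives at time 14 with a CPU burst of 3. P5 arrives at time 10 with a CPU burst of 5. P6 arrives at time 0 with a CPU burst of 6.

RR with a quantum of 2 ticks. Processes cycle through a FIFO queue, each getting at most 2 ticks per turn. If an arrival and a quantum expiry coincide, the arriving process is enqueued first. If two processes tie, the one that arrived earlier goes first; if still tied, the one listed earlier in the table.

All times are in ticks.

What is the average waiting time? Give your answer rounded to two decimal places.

9.00

Timeline: | P6 0-2 | P2 2-3 | P3 3-5 | P6 5-7 | P1 7-9 | P3 9-11 | P6 11-13 | P1 13-15 | P5 15-17 | P3 17-19 | P4 19-21 | P1 21-23 | P5 23-25 | P4 25-26 | P5 26-27 |
Completion: P1=23  P2=3  P3=19  P4=26  P5=27  P6=13
Waiting times: P1=13, P2=1, P3=12, P4=9, P5=12, P6=7
Average waiting = (13+1+12+9+12+7) / 6 = 54/6 = 9.00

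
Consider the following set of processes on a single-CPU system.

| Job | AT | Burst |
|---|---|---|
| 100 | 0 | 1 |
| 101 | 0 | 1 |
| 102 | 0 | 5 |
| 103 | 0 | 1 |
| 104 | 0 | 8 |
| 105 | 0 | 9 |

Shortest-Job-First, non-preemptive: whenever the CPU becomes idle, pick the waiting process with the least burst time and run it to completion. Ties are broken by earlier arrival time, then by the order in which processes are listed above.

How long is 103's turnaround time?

3

Gantt: | 100 0-1 | 101 1-2 | 103 2-3 | 102 3-8 | 104 8-16 | 105 16-25 |
Completion: 100=1  101=2  102=8  103=3  104=16  105=25
Turnaround(103) = completion − arrival = 3 − 0 = 3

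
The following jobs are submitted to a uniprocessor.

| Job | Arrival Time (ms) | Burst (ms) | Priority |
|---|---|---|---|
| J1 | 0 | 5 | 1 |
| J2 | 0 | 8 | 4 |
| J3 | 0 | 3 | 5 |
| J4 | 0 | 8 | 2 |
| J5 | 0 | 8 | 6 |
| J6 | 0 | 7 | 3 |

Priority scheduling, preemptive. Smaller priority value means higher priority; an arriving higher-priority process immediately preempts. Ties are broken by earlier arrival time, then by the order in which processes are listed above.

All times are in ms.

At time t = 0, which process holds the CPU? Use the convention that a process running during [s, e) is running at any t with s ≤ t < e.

J1

Schedule: | J1 0-5 | J4 5-13 | J6 13-20 | J2 20-28 | J3 28-31 | J5 31-39 |
Completion: J1=5  J2=28  J3=31  J4=13  J5=39  J6=20
Turnaround (C−A): J1=5  J2=28  J3=31  J4=13  J5=39  J6=20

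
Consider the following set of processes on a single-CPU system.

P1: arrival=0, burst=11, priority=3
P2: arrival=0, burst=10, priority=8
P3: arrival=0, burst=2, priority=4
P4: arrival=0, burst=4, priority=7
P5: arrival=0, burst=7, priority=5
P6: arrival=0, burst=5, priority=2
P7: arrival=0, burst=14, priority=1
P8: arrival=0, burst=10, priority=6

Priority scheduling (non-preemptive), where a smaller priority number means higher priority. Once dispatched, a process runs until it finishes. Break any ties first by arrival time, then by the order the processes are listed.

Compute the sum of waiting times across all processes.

236

Timeline: | P7 0-14 | P6 14-19 | P1 19-30 | P3 30-32 | P5 32-39 | P8 39-49 | P4 49-53 | P2 53-63 |
Completion: P1=30  P2=63  P3=32  P4=53  P5=39  P6=19  P7=14  P8=49
Turnaround (C−A): P1=30  P2=63  P3=32  P4=53  P5=39  P6=19  P7=14  P8=49
Waiting = turnaround − burst: P1=19, P2=53, P3=30, P4=49, P5=32, P6=14, P7=0, P8=39
Total waiting = 19 + 53 + 30 + 49 + 32 + 14 + 0 + 39 = 236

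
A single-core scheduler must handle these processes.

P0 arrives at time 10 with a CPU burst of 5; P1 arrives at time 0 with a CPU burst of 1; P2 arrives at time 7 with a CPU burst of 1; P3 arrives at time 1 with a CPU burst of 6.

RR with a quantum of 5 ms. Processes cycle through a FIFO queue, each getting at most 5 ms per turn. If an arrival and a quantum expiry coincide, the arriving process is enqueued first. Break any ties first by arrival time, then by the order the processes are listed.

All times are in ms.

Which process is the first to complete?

P1

Gantt: | P1 0-1 | P3 1-7 | P2 7-8 | idle 8-10 | P0 10-15 |
Completion: P0=15  P1=1  P2=8  P3=7
Turnaround (C−A): P0=5  P1=1  P2=1  P3=6
Finish order: P1 → P3 → P2 → P0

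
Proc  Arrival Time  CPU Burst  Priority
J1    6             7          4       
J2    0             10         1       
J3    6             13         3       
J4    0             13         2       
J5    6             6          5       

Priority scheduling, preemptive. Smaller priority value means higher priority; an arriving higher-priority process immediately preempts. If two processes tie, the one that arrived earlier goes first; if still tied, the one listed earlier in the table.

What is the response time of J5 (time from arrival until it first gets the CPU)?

Gantt: | J2 0-10 | J4 10-23 | J3 23-36 | J1 36-43 | J5 43-49 |
Completion: J1=43  J2=10  J3=36  J4=23  J5=49
Response(J5) = first start − arrival = 43 − 6 = 37

37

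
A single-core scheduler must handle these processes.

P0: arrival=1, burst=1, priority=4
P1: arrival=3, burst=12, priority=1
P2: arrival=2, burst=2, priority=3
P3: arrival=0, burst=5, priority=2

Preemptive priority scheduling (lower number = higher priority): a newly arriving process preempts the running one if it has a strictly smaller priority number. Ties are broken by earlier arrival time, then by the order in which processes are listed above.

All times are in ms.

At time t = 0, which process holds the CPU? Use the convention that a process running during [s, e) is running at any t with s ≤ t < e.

Schedule: | P3 0-3 | P1 3-15 | P3 15-17 | P2 17-19 | P0 19-20 |
Completion: P0=20  P1=15  P2=19  P3=17

P3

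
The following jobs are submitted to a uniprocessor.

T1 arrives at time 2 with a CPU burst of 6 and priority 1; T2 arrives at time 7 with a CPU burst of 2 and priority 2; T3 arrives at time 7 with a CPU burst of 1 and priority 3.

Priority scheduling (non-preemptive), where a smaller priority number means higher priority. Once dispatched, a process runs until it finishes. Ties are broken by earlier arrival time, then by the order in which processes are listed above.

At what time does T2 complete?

Schedule: | idle 0-2 | T1 2-8 | T2 8-10 | T3 10-11 |
Completion: T1=8  T2=10  T3=11
Turnaround (C−A): T1=6  T2=3  T3=4

10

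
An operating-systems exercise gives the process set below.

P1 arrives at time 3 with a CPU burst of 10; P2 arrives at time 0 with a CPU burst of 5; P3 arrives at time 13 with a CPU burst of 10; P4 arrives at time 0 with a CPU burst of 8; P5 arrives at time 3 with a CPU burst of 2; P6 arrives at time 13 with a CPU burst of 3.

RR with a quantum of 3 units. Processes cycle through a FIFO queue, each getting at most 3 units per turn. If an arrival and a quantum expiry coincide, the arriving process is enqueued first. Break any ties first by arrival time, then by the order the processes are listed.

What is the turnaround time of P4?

Timeline: | P2 0-3 | P4 3-6 | P1 6-9 | P5 9-11 | P2 11-13 | P4 13-16 | P1 16-19 | P3 19-22 | P6 22-25 | P4 25-27 | P1 27-30 | P3 30-33 | P1 33-34 | P3 34-38 |
Completion: P1=34  P2=13  P3=38  P4=27  P5=11  P6=25
Turnaround (C−A): P1=31  P2=13  P3=25  P4=27  P5=8  P6=12
Turnaround(P4) = completion − arrival = 27 − 0 = 27

27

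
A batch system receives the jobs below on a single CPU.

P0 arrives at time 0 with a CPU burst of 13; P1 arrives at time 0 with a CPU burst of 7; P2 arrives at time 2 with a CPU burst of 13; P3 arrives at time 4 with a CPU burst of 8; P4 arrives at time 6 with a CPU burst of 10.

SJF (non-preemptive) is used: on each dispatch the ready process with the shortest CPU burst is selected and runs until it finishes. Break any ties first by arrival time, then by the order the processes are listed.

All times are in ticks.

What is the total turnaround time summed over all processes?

Gantt: | P1 0-7 | P3 7-15 | P4 15-25 | P0 25-38 | P2 38-51 |
Completion: P0=38  P1=7  P2=51  P3=15  P4=25
Turnaround (C−A): P0=38  P1=7  P2=49  P3=11  P4=19
Turnaround = completion − arrival: P0=38, P1=7, P2=49, P3=11, P4=19
Total turnaround = 38 + 7 + 49 + 11 + 19 = 124

124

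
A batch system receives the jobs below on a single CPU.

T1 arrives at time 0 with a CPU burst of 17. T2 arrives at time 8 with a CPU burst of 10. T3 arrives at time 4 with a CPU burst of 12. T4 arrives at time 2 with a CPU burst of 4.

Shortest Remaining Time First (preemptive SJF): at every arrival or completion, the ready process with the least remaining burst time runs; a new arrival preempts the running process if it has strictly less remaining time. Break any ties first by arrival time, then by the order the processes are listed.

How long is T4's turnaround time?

4

Schedule: | T1 0-2 | T4 2-6 | T3 6-18 | T2 18-28 | T1 28-43 |
Completion: T1=43  T2=28  T3=18  T4=6
Turnaround(T4) = completion − arrival = 6 − 2 = 4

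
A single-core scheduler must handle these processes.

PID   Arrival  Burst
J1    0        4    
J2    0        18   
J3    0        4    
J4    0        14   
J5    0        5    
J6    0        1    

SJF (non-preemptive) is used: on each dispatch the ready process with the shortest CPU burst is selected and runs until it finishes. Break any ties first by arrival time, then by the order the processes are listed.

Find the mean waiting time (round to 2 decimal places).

Timeline: | J6 0-1 | J1 1-5 | J3 5-9 | J5 9-14 | J4 14-28 | J2 28-46 |
Completion: J1=5  J2=46  J3=9  J4=28  J5=14  J6=1
Turnaround (C−A): J1=5  J2=46  J3=9  J4=28  J5=14  J6=1
Waiting times: J1=1, J2=28, J3=5, J4=14, J5=9, J6=0
Average waiting = (1+28+5+14+9+0) / 6 = 57/6 = 9.50

9.50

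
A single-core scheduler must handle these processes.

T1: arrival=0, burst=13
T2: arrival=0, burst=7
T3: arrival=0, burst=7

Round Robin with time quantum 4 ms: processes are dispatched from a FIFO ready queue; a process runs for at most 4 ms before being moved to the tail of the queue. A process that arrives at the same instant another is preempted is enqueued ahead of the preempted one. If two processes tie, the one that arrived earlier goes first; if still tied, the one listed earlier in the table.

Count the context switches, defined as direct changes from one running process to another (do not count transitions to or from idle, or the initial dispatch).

Gantt: | T1 0-4 | T2 4-8 | T3 8-12 | T1 12-16 | T2 16-19 | T3 19-22 | T1 22-27 |
Completion: T1=27  T2=19  T3=22

6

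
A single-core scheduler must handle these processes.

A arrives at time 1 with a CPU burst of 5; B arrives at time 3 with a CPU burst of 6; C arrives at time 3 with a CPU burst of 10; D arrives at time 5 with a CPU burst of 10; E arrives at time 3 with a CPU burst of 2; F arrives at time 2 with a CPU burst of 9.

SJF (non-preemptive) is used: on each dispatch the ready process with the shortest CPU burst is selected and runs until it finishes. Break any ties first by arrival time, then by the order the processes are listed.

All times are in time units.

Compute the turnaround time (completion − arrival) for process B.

Timeline: | idle 0-1 | A 1-6 | E 6-8 | B 8-14 | F 14-23 | C 23-33 | D 33-43 |
Completion: A=6  B=14  C=33  D=43  E=8  F=23
Turnaround (C−A): A=5  B=11  C=30  D=38  E=5  F=21
Turnaround(B) = completion − arrival = 14 − 3 = 11

11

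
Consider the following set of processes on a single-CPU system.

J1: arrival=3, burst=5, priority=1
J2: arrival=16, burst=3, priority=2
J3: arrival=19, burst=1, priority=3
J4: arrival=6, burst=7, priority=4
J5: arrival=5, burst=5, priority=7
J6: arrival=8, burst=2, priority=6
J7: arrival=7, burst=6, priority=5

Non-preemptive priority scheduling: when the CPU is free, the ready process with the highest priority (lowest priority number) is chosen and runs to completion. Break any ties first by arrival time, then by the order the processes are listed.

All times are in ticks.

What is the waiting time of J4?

Timeline: | idle 0-3 | J1 3-8 | J4 8-15 | J7 15-21 | J2 21-24 | J3 24-25 | J6 25-27 | J5 27-32 |
Completion: J1=8  J2=24  J3=25  J4=15  J5=32  J6=27  J7=21
Waiting(J4) = turnaround − burst = 9 − 7 = 2

2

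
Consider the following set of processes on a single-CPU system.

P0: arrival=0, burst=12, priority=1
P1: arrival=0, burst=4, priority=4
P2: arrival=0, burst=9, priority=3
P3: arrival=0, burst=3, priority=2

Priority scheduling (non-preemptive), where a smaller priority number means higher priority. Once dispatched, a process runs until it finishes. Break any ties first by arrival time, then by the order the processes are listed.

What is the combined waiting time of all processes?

Schedule: | P0 0-12 | P3 12-15 | P2 15-24 | P1 24-28 |
Completion: P0=12  P1=28  P2=24  P3=15
Waiting = turnaround − burst: P0=0, P1=24, P2=15, P3=12
Total waiting = 0 + 24 + 15 + 12 = 51

51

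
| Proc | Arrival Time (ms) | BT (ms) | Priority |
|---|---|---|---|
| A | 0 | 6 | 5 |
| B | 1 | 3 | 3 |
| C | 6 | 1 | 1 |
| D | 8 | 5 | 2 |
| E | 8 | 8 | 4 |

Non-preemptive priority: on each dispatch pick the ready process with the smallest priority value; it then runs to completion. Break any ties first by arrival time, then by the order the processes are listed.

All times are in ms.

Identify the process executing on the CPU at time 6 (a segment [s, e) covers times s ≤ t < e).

C

Timeline: | A 0-6 | C 6-7 | B 7-10 | D 10-15 | E 15-23 |
Completion: A=6  B=10  C=7  D=15  E=23
Turnaround (C−A): A=6  B=9  C=1  D=7  E=15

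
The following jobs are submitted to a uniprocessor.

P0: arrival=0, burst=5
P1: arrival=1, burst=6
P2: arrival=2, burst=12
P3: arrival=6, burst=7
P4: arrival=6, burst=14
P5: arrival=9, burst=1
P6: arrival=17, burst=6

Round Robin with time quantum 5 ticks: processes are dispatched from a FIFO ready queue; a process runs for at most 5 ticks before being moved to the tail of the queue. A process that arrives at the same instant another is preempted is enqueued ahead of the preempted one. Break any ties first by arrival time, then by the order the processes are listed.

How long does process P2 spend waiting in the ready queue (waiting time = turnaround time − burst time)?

Gantt: | P0 0-5 | P1 5-10 | P2 10-15 | P3 15-20 | P4 20-25 | P5 25-26 | P1 26-27 | P2 27-32 | P6 32-37 | P3 37-39 | P4 39-44 | P2 44-46 | P6 46-47 | P4 47-51 |
Completion: P0=5  P1=27  P2=46  P3=39  P4=51  P5=26  P6=47
Waiting(P2) = turnaround − burst = 44 − 12 = 32

32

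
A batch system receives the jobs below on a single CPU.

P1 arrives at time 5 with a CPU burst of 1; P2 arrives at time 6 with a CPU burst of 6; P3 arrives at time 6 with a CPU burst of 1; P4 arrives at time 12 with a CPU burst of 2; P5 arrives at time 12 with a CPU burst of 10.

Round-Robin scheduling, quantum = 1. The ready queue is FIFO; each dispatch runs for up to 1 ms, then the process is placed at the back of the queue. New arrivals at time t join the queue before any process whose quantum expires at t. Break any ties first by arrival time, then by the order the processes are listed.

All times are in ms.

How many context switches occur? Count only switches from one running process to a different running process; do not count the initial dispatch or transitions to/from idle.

Timeline: | idle 0-5 | P1 5-6 | P2 6-7 | P3 7-8 | P2 8-12 | P4 12-13 | P5 13-14 | P2 14-15 | P4 15-16 | P5 16-25 |
Completion: P1=6  P2=15  P3=8  P4=16  P5=25
Turnaround (C−A): P1=1  P2=9  P3=2  P4=4  P5=13

8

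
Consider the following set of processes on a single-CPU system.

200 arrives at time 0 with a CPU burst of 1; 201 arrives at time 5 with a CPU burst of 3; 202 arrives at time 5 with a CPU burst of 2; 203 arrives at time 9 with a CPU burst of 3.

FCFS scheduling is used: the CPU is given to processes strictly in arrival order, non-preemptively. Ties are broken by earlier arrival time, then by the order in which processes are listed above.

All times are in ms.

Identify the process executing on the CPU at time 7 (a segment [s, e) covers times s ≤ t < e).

201

Timeline: | 200 0-1 | idle 1-5 | 201 5-8 | 202 8-10 | 203 10-13 |
Completion: 200=1  201=8  202=10  203=13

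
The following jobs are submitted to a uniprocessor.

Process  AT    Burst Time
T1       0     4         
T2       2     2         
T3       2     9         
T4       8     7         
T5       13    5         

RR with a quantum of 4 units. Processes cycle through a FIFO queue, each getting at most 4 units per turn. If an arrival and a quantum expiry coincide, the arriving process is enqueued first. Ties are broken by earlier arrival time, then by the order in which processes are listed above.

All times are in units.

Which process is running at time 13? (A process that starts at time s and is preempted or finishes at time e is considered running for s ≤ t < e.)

T4

Timeline: | T1 0-4 | T2 4-6 | T3 6-10 | T4 10-14 | T3 14-18 | T5 18-22 | T4 22-25 | T3 25-26 | T5 26-27 |
Completion: T1=4  T2=6  T3=26  T4=25  T5=27
Turnaround (C−A): T1=4  T2=4  T3=24  T4=17  T5=14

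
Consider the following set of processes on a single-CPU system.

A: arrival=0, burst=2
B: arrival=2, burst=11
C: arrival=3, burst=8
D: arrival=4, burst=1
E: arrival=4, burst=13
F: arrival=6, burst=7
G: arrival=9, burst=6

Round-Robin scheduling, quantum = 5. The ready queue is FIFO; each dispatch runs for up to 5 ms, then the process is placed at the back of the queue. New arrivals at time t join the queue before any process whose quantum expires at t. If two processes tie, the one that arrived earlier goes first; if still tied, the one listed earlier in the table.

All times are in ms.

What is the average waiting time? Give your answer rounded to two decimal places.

22.14

Timeline: | A 0-2 | B 2-7 | C 7-12 | D 12-13 | E 13-18 | F 18-23 | B 23-28 | G 28-33 | C 33-36 | E 36-41 | F 41-43 | B 43-44 | G 44-45 | E 45-48 |
Completion: A=2  B=44  C=36  D=13  E=48  F=43  G=45
Waiting times: A=0, B=31, C=25, D=8, E=31, F=30, G=30
Average waiting = (0+31+25+8+31+30+30) / 7 = 155/7 = 22.14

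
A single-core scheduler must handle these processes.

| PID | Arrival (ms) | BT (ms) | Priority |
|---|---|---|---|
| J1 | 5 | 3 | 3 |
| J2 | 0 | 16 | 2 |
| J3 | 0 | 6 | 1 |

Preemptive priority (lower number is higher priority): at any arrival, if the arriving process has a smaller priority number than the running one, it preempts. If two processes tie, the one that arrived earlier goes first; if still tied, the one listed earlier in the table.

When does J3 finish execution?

Gantt: | J3 0-6 | J2 6-22 | J1 22-25 |
Completion: J1=25  J2=22  J3=6
Turnaround (C−A): J1=20  J2=22  J3=6

6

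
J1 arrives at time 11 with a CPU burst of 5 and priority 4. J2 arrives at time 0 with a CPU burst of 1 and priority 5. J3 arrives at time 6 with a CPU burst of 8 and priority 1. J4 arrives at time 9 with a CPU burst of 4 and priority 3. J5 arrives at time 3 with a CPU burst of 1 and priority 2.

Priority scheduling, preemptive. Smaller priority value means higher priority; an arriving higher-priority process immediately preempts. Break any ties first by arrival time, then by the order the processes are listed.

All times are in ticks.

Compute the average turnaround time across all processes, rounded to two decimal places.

Gantt: | J2 0-1 | idle 1-3 | J5 3-4 | idle 4-6 | J3 6-14 | J4 14-18 | J1 18-23 |
Completion: J1=23  J2=1  J3=14  J4=18  J5=4
Turnaround (C−A): J1=12  J2=1  J3=8  J4=9  J5=1
Turnaround times: J1=12, J2=1, J3=8, J4=9, J5=1
Average turnaround = (12+1+8+9+1) / 5 = 31/5 = 6.20

6.20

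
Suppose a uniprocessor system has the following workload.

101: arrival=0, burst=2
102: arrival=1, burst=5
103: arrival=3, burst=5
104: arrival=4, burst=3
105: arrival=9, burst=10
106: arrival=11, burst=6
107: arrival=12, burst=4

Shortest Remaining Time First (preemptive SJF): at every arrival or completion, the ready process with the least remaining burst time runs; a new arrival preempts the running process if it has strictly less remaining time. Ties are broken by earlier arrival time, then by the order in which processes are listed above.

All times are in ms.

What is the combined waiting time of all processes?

Gantt: | 101 0-2 | 102 2-7 | 104 7-10 | 103 10-15 | 107 15-19 | 106 19-25 | 105 25-35 |
Completion: 101=2  102=7  103=15  104=10  105=35  106=25  107=19
Waiting = turnaround − burst: 101=0, 102=1, 103=7, 104=3, 105=16, 106=8, 107=3
Total waiting = 0 + 1 + 7 + 3 + 16 + 8 + 3 = 38

38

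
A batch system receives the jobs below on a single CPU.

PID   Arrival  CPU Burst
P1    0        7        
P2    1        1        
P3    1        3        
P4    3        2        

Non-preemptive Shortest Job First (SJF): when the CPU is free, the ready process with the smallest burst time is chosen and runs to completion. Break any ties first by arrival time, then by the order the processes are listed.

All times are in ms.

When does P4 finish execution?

10

Timeline: | P1 0-7 | P2 7-8 | P4 8-10 | P3 10-13 |
Completion: P1=7  P2=8  P3=13  P4=10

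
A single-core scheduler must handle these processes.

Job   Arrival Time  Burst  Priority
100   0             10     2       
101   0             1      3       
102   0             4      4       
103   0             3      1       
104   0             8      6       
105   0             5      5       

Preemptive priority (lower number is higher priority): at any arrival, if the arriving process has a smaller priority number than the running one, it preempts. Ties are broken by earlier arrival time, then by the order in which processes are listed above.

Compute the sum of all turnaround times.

Gantt: | 103 0-3 | 100 3-13 | 101 13-14 | 102 14-18 | 105 18-23 | 104 23-31 |
Completion: 100=13  101=14  102=18  103=3  104=31  105=23
Turnaround = completion − arrival: 100=13, 101=14, 102=18, 103=3, 104=31, 105=23
Total turnaround = 13 + 14 + 18 + 3 + 31 + 23 = 102

102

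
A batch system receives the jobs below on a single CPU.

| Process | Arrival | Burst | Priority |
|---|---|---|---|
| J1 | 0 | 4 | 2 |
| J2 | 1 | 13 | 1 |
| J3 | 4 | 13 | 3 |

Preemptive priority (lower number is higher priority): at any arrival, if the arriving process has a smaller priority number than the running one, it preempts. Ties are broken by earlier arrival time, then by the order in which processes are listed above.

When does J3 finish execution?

30

Gantt: | J1 0-1 | J2 1-14 | J1 14-17 | J3 17-30 |
Completion: J1=17  J2=14  J3=30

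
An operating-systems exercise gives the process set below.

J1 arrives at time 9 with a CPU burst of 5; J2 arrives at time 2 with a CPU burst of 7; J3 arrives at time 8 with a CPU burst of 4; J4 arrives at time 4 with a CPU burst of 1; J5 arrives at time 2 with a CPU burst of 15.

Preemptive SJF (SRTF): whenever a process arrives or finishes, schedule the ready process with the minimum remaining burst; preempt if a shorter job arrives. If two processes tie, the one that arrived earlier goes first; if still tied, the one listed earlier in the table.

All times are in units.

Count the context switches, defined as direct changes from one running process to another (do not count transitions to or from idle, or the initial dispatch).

5

Schedule: | idle 0-2 | J2 2-4 | J4 4-5 | J2 5-10 | J3 10-14 | J1 14-19 | J5 19-34 |
Completion: J1=19  J2=10  J3=14  J4=5  J5=34
Turnaround (C−A): J1=10  J2=8  J3=6  J4=1  J5=32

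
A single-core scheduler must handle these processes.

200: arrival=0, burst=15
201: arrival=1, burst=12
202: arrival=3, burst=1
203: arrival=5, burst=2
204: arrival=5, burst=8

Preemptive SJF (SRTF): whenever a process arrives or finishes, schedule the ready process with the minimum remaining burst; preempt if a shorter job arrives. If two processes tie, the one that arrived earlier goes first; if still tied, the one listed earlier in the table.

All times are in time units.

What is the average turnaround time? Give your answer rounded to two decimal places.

Timeline: | 200 0-1 | 201 1-3 | 202 3-4 | 201 4-5 | 203 5-7 | 204 7-15 | 201 15-24 | 200 24-38 |
Completion: 200=38  201=24  202=4  203=7  204=15
Turnaround times: 200=38, 201=23, 202=1, 203=2, 204=10
Average turnaround = (38+23+1+2+10) / 5 = 74/5 = 14.80

14.80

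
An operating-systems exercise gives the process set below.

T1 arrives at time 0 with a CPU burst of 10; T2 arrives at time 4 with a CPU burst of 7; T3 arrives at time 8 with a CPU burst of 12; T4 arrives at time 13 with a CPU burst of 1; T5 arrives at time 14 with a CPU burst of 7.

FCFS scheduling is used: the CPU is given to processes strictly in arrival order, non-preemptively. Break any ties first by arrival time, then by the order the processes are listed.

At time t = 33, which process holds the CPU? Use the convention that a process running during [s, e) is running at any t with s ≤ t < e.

T5

Schedule: | T1 0-10 | T2 10-17 | T3 17-29 | T4 29-30 | T5 30-37 |
Completion: T1=10  T2=17  T3=29  T4=30  T5=37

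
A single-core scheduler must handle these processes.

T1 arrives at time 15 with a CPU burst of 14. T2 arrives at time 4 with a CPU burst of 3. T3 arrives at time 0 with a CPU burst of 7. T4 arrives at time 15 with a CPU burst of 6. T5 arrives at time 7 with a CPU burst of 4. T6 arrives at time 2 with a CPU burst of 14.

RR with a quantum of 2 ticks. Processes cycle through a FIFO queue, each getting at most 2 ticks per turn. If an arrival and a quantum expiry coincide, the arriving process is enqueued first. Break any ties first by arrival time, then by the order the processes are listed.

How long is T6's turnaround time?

Gantt: | T3 0-2 | T6 2-4 | T3 4-6 | T2 6-8 | T6 8-10 | T3 10-12 | T5 12-14 | T2 14-15 | T6 15-17 | T3 17-18 | T5 18-20 | T1 20-22 | T4 22-24 | T6 24-26 | T1 26-28 | T4 28-30 | T6 30-32 | T1 32-34 | T4 34-36 | T6 36-38 | T1 38-40 | T6 40-42 | T1 42-48 |
Completion: T1=48  T2=15  T3=18  T4=36  T5=20  T6=42
Turnaround(T6) = completion − arrival = 42 − 2 = 40

40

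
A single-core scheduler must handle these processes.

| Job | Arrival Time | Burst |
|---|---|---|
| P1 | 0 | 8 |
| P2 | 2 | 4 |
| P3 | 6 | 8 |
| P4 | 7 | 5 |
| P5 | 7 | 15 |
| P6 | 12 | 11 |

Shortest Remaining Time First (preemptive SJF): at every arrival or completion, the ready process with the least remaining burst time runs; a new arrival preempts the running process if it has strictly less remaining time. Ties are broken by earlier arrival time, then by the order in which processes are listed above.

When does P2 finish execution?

6

Schedule: | P1 0-2 | P2 2-6 | P1 6-12 | P4 12-17 | P3 17-25 | P6 25-36 | P5 36-51 |
Completion: P1=12  P2=6  P3=25  P4=17  P5=51  P6=36
Turnaround (C−A): P1=12  P2=4  P3=19  P4=10  P5=44  P6=24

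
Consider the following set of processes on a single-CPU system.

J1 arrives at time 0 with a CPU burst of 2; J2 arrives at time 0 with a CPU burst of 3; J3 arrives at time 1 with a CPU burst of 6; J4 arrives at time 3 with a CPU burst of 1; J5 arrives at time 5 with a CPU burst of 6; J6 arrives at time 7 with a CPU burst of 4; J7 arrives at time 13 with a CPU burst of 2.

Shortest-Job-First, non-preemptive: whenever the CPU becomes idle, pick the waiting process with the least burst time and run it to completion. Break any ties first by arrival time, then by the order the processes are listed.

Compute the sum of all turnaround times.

Gantt: | J1 0-2 | J2 2-5 | J4 5-6 | J3 6-12 | J6 12-16 | J7 16-18 | J5 18-24 |
Completion: J1=2  J2=5  J3=12  J4=6  J5=24  J6=16  J7=18
Turnaround = completion − arrival: J1=2, J2=5, J3=11, J4=3, J5=19, J6=9, J7=5
Total turnaround = 2 + 5 + 11 + 3 + 19 + 9 + 5 = 54

54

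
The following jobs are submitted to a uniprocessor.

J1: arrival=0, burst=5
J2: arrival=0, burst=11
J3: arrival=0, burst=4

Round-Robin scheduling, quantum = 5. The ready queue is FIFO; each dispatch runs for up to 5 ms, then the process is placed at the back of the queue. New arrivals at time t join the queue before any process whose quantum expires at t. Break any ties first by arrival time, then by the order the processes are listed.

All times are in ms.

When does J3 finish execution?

14

Timeline: | J1 0-5 | J2 5-10 | J3 10-14 | J2 14-20 |
Completion: J1=5  J2=20  J3=14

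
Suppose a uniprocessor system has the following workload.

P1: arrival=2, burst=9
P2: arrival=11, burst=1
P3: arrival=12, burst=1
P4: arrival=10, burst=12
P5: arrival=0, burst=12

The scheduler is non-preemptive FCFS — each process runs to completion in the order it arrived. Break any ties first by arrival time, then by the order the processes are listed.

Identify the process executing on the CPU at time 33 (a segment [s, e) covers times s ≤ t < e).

Gantt: | P5 0-12 | P1 12-21 | P4 21-33 | P2 33-34 | P3 34-35 |
Completion: P1=21  P2=34  P3=35  P4=33  P5=12
Turnaround (C−A): P1=19  P2=23  P3=23  P4=23  P5=12

P2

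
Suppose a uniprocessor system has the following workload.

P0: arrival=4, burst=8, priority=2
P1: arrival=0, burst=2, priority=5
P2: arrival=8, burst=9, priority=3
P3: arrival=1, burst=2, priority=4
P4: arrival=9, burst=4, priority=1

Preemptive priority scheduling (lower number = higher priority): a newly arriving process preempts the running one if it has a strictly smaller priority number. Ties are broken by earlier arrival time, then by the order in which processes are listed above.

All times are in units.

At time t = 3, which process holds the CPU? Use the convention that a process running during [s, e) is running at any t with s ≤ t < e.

Timeline: | P1 0-1 | P3 1-3 | P1 3-4 | P0 4-9 | P4 9-13 | P0 13-16 | P2 16-25 |
Completion: P0=16  P1=4  P2=25  P3=3  P4=13
Turnaround (C−A): P0=12  P1=4  P2=17  P3=2  P4=4

P1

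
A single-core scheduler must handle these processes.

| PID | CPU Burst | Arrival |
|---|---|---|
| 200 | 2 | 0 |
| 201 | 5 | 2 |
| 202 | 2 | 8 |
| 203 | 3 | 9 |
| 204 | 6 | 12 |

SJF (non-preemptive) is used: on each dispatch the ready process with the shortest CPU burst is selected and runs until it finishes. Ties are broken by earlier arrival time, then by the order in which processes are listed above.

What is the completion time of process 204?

Timeline: | 200 0-2 | 201 2-7 | idle 7-8 | 202 8-10 | 203 10-13 | 204 13-19 |
Completion: 200=2  201=7  202=10  203=13  204=19
Turnaround (C−A): 200=2  201=5  202=2  203=4  204=7

19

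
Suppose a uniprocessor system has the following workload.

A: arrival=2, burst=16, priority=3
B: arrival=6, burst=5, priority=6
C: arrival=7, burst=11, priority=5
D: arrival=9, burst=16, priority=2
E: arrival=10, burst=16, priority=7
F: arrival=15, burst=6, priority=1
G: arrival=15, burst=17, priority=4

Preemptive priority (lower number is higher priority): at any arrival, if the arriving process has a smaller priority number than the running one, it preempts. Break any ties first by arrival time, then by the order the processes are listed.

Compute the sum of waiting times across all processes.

Timeline: | idle 0-2 | A 2-9 | D 9-15 | F 15-21 | D 21-31 | A 31-40 | G 40-57 | C 57-68 | B 68-73 | E 73-89 |
Completion: A=40  B=73  C=68  D=31  E=89  F=21  G=57
Waiting = turnaround − burst: A=22, B=62, C=50, D=6, E=63, F=0, G=25
Total waiting = 22 + 62 + 50 + 6 + 63 + 0 + 25 = 228

228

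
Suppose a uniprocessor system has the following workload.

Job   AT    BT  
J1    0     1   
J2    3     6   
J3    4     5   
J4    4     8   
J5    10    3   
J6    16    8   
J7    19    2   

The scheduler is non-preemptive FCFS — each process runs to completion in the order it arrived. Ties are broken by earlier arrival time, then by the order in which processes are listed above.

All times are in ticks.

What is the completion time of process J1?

Timeline: | J1 0-1 | idle 1-3 | J2 3-9 | J3 9-14 | J4 14-22 | J5 22-25 | J6 25-33 | J7 33-35 |
Completion: J1=1  J2=9  J3=14  J4=22  J5=25  J6=33  J7=35
Turnaround (C−A): J1=1  J2=6  J3=10  J4=18  J5=15  J6=17  J7=16

1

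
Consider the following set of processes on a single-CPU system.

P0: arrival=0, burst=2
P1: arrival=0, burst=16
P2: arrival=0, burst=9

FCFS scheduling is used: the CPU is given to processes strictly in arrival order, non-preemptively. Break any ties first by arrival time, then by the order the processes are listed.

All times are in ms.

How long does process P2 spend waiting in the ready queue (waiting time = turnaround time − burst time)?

Gantt: | P0 0-2 | P1 2-18 | P2 18-27 |
Completion: P0=2  P1=18  P2=27
Turnaround (C−A): P0=2  P1=18  P2=27
Waiting(P2) = turnaround − burst = 27 − 9 = 18

18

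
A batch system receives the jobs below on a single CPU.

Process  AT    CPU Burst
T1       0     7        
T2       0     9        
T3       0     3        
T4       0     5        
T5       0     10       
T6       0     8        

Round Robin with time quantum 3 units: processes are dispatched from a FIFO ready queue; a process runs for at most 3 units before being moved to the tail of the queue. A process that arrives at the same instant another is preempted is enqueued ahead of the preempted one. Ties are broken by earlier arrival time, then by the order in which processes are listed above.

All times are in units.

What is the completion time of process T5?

42

Schedule: | T1 0-3 | T2 3-6 | T3 6-9 | T4 9-12 | T5 12-15 | T6 15-18 | T1 18-21 | T2 21-24 | T4 24-26 | T5 26-29 | T6 29-32 | T1 32-33 | T2 33-36 | T5 36-39 | T6 39-41 | T5 41-42 |
Completion: T1=33  T2=36  T3=9  T4=26  T5=42  T6=41
Turnaround (C−A): T1=33  T2=36  T3=9  T4=26  T5=42  T6=41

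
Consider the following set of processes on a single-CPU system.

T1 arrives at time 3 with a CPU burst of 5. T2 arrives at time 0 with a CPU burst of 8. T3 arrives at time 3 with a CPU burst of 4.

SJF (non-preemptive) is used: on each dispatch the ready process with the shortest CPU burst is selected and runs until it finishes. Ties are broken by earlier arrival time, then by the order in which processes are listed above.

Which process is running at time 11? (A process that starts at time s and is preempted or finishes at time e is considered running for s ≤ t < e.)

T3

Timeline: | T2 0-8 | T3 8-12 | T1 12-17 |
Completion: T1=17  T2=8  T3=12
Turnaround (C−A): T1=14  T2=8  T3=9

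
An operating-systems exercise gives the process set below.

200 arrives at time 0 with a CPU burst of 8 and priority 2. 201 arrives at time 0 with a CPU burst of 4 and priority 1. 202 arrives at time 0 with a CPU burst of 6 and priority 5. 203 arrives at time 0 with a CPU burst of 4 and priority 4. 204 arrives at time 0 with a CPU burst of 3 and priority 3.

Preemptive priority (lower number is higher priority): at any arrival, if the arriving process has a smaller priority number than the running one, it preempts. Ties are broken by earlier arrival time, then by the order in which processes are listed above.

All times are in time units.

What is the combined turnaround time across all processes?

75

Schedule: | 201 0-4 | 200 4-12 | 204 12-15 | 203 15-19 | 202 19-25 |
Completion: 200=12  201=4  202=25  203=19  204=15
Turnaround (C−A): 200=12  201=4  202=25  203=19  204=15
Turnaround = completion − arrival: 200=12, 201=4, 202=25, 203=19, 204=15
Total turnaround = 12 + 4 + 25 + 19 + 15 = 75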